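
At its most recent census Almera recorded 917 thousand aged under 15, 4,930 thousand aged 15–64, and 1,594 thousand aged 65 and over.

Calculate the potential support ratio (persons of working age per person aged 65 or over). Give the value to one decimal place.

Potential support ratio = 4,930 / 1,594 = 3.1

Potential support ratio: 3.1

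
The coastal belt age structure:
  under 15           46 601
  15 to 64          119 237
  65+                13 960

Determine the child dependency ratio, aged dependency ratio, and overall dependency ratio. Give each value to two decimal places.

Youth dependency ratio = 46 601 / 119 237 × 100 = 39.08
Old-age dependency ratio = 13 960 / 119 237 × 100 = 11.71
Total dependency ratio = (46 601 + 13 960) / 119 237 × 100 = 60 561 / 119 237 × 100 = 50.79

Youth dependency ratio: 39.08
Old-age dependency ratio: 11.71
Total dependency ratio: 50.79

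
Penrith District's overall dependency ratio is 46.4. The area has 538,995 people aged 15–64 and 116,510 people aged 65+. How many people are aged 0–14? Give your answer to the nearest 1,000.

Aged 0–14: 134,000

Total dependency ratio = (youth + elderly) / working-age × 100
46.4 = (Y + 116,510) / 538,995 × 100
⇒ 134,000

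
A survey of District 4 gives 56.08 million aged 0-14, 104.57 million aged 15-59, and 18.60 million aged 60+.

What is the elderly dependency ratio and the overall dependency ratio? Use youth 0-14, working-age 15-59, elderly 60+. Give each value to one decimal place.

Old-age dependency ratio = 18.60 / 104.57 × 100 = 17.8
Total dependency ratio = (56.08 + 18.60) / 104.57 × 100 = 74.68 / 104.57 × 100 = 71.4

Old-age dependency ratio: 17.8
Total dependency ratio: 71.4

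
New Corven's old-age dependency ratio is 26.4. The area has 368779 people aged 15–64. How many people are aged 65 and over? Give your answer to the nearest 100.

Old-age dependency ratio = elderly / working-age × 100
26.4 = E / 368779 × 100
⇒ 97400

Aged 65 and over: 97400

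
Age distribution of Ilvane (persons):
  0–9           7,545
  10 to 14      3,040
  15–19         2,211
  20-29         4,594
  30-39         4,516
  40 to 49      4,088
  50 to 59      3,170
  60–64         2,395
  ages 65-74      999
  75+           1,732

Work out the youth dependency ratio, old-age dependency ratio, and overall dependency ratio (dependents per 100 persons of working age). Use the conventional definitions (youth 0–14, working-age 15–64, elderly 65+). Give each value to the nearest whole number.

Youth dependency ratio: 50
Old-age dependency ratio: 13
Total dependency ratio: 63

0–14: 7,545 + 3,040 = 10,585
15–64: 2,211 + 4,594 + 4,516 + 4,088 + 3,170 + 2,395 = 20,974
65+: 999 + 1,732 = 2,731
Youth dependency ratio = 10,585 / 20,974 × 100 = 50
Old-age dependency ratio = 2,731 / 20,974 × 100 = 13
Total dependency ratio = (10,585 + 2,731) / 20,974 × 100 = 13,316 / 20,974 × 100 = 63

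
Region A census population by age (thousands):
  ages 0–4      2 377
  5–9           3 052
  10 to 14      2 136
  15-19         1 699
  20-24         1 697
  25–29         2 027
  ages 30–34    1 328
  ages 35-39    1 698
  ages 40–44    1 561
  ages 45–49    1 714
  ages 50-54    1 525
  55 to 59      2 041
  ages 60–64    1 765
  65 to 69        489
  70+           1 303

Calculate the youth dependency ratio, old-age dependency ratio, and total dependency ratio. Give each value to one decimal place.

0–14: 2 377 + 3 052 + 2 136 = 7 565
15–64: 1 699 + 1 697 + 2 027 + 1 328 + 1 698 + 1 561 + 1 714 + 1 525 + 2 041 + 1 765 = 17 055
65+: 489 + 1 303 = 1 792
Youth dependency ratio = 7 565 / 17 055 × 100 = 44.4
Old-age dependency ratio = 1 792 / 17 055 × 100 = 10.5
Total dependency ratio = (7 565 + 1 792) / 17 055 × 100 = 9 357 / 17 055 × 100 = 54.9

Youth dependency ratio: 44.4
Old-age dependency ratio: 10.5
Total dependency ratio: 54.9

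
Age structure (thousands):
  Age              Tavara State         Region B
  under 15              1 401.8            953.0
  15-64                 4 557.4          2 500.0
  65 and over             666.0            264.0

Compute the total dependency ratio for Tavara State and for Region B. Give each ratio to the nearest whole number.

Tavara State: (1 401.8 + 666.0) / 4 557.4 × 100 = 2 067.8 / 4 557.4 × 100 = 45
Region B: (953.0 + 264.0) / 2 500.0 × 100 = 1 217.0 / 2 500.0 × 100 = 49

Tavara State: 45
Region B: 49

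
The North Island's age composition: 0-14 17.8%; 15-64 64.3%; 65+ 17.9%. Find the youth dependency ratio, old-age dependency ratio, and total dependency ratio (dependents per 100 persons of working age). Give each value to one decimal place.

Youth dependency ratio = 17.8 / 64.3 × 100 = 27.7
Old-age dependency ratio = 17.9 / 64.3 × 100 = 27.8
Total dependency ratio = (17.8 + 17.9) / 64.3 × 100 = 35.7 / 64.3 × 100 = 55.5

Youth dependency ratio: 27.7
Old-age dependency ratio: 27.8
Total dependency ratio: 55.5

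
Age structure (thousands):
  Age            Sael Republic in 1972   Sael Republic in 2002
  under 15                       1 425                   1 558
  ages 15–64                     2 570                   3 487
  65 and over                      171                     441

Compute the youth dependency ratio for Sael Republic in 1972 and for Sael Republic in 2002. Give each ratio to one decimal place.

Sael Republic in 1972: 1 425 / 2 570 × 100 = 55.4
Sael Republic in 2002: 1 558 / 3 487 × 100 = 44.7

Sael Republic in 1972: 55.4
Sael Republic in 2002: 44.7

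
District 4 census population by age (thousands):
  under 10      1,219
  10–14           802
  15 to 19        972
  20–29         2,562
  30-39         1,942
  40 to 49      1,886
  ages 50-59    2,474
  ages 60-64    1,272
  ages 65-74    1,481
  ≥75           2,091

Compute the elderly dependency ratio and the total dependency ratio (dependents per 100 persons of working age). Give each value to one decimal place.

0–14: 1,219 + 802 = 2,021
15–64: 972 + 2,562 + 1,942 + 1,886 + 2,474 + 1,272 = 11,108
65+: 1,481 + 2,091 = 3,572
Old-age dependency ratio = 3,572 / 11,108 × 100 = 32.2
Total dependency ratio = (2,021 + 3,572) / 11,108 × 100 = 5,593 / 11,108 × 100 = 50.4

Old-age dependency ratio: 32.2
Total dependency ratio: 50.4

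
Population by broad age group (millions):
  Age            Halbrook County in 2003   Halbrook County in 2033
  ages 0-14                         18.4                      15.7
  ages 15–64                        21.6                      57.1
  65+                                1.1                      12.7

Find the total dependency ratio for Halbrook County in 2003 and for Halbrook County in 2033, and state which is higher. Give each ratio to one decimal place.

Halbrook County in 2003: (18.4 + 1.1) / 21.6 × 100 = 19.5 / 21.6 × 100 = 90.3
Halbrook County in 2033: (15.7 + 12.7) / 57.1 × 100 = 28.4 / 57.1 × 100 = 49.7

Halbrook County in 2003: 90.3
Halbrook County in 2033: 49.7
Higher: Halbrook County in 2003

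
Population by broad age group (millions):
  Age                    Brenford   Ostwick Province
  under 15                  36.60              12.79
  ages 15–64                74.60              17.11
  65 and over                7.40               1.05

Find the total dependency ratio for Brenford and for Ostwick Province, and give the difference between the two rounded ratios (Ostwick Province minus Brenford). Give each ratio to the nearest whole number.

Brenford: (36.60 + 7.40) / 74.60 × 100 = 44.00 / 74.60 × 100 = 59
Ostwick Province: (12.79 + 1.05) / 17.11 × 100 = 13.84 / 17.11 × 100 = 81

Brenford: 59
Ostwick Province: 81
Difference: +22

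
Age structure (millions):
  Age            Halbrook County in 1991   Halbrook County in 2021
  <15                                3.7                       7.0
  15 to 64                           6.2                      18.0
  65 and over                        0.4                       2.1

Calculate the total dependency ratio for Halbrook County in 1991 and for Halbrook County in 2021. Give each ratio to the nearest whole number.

Halbrook County in 1991: 66
Halbrook County in 2021: 51

Halbrook County in 1991: (3.7 + 0.4) / 6.2 × 100 = 4.1 / 6.2 × 100 = 66
Halbrook County in 2021: (7.0 + 2.1) / 18.0 × 100 = 9.1 / 18.0 × 100 = 51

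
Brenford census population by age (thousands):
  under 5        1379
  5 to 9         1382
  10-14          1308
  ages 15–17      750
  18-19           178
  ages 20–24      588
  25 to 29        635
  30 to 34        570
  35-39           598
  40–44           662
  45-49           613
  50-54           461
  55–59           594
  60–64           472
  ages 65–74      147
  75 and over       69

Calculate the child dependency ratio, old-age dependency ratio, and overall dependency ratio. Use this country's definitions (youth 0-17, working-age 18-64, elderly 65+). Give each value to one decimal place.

0–17: 1379 + 1382 + 1308 + 750 = 4819
18–64: 178 + 588 + 635 + 570 + 598 + 662 + 613 + 461 + 594 + 472 = 5371
65+: 147 + 69 = 216
Youth dependency ratio = 4819 / 5371 × 100 = 89.7
Old-age dependency ratio = 216 / 5371 × 100 = 4.0
Total dependency ratio = (4819 + 216) / 5371 × 100 = 5035 / 5371 × 100 = 93.7

Youth dependency ratio: 89.7
Old-age dependency ratio: 4.0
Total dependency ratio: 93.7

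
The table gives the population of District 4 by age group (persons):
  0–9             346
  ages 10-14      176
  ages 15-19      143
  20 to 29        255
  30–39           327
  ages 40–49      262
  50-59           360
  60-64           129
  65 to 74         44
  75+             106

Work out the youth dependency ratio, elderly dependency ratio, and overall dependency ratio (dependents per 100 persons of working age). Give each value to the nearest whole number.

Youth dependency ratio: 35
Old-age dependency ratio: 10
Total dependency ratio: 46

0–14: 346 + 176 = 522
15–64: 143 + 255 + 327 + 262 + 360 + 129 = 1476
65+: 44 + 106 = 150
Youth dependency ratio = 522 / 1476 × 100 = 35
Old-age dependency ratio = 150 / 1476 × 100 = 10
Total dependency ratio = (522 + 150) / 1476 × 100 = 672 / 1476 × 100 = 46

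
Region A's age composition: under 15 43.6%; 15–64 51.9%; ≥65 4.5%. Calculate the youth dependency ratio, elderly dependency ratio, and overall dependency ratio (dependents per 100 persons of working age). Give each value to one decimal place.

Youth dependency ratio: 84.0
Old-age dependency ratio: 8.7
Total dependency ratio: 92.7

Youth dependency ratio = 43.6 / 51.9 × 100 = 84.0
Old-age dependency ratio = 4.5 / 51.9 × 100 = 8.7
Total dependency ratio = (43.6 + 4.5) / 51.9 × 100 = 48.1 / 51.9 × 100 = 92.7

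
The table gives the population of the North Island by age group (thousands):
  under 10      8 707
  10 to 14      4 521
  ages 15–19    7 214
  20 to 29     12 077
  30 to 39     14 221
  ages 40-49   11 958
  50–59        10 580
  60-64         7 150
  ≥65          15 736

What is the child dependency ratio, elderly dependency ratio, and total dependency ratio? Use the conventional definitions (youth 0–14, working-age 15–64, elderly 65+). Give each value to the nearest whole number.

Youth dependency ratio: 21
Old-age dependency ratio: 25
Total dependency ratio: 46

0–14: 8 707 + 4 521 = 13 228
15–64: 7 214 + 12 077 + 14 221 + 11 958 + 10 580 + 7 150 = 63 200
65+: 15 736
Youth dependency ratio = 13 228 / 63 200 × 100 = 21
Old-age dependency ratio = 15 736 / 63 200 × 100 = 25
Total dependency ratio = (13 228 + 15 736) / 63 200 × 100 = 28 964 / 63 200 × 100 = 46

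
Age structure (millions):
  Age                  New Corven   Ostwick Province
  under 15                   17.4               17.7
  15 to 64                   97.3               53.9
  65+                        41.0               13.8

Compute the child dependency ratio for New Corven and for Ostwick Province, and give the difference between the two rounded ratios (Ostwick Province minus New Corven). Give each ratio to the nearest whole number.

New Corven: 17.4 / 97.3 × 100 = 18
Ostwick Province: 17.7 / 53.9 × 100 = 33

New Corven: 18
Ostwick Province: 33
Difference: +15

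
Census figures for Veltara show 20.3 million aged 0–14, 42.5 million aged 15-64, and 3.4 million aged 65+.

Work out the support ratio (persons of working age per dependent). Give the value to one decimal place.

Support ratio: 1.8

Support ratio = 42.5 / (20.3 + 3.4) = 42.5 / 23.7 = 1.8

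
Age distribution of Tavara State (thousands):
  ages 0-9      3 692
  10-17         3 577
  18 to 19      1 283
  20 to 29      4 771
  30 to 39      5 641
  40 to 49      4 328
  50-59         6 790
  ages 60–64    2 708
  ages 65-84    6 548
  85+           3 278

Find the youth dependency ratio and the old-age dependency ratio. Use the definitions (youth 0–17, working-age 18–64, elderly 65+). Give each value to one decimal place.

Youth dependency ratio: 28.5
Old-age dependency ratio: 38.5

0–17: 3 692 + 3 577 = 7 269
18–64: 1 283 + 4 771 + 5 641 + 4 328 + 6 790 + 2 708 = 25 521
65+: 6 548 + 3 278 = 9 826
Youth dependency ratio = 7 269 / 25 521 × 100 = 28.5
Old-age dependency ratio = 9 826 / 25 521 × 100 = 38.5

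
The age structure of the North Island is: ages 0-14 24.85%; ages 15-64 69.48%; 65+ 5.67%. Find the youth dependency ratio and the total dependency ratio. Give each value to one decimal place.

Youth dependency ratio = 24.85 / 69.48 × 100 = 35.8
Total dependency ratio = (24.85 + 5.67) / 69.48 × 100 = 30.52 / 69.48 × 100 = 43.9

Youth dependency ratio: 35.8
Total dependency ratio: 43.9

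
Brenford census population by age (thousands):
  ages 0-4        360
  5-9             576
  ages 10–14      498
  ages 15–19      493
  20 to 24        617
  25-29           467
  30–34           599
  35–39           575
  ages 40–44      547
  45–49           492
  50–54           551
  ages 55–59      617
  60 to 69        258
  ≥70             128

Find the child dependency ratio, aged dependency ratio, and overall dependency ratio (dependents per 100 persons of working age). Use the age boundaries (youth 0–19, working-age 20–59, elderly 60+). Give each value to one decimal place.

Youth dependency ratio: 43.2
Old-age dependency ratio: 8.6
Total dependency ratio: 51.8

0–19: 360 + 576 + 498 + 493 = 1 927
20–59: 617 + 467 + 599 + 575 + 547 + 492 + 551 + 617 = 4 465
60+: 258 + 128 = 386
Youth dependency ratio = 1 927 / 4 465 × 100 = 43.2
Old-age dependency ratio = 386 / 4 465 × 100 = 8.6
Total dependency ratio = (1 927 + 386) / 4 465 × 100 = 2 313 / 4 465 × 100 = 51.8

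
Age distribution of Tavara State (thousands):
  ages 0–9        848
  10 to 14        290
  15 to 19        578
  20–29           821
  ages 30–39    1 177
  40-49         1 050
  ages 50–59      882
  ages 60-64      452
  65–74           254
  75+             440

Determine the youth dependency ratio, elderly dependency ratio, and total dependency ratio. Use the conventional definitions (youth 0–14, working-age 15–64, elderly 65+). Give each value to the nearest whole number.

0–14: 848 + 290 = 1 138
15–64: 578 + 821 + 1 177 + 1 050 + 882 + 452 = 4 960
65+: 254 + 440 = 694
Youth dependency ratio = 1 138 / 4 960 × 100 = 23
Old-age dependency ratio = 694 / 4 960 × 100 = 14
Total dependency ratio = (1 138 + 694) / 4 960 × 100 = 1 832 / 4 960 × 100 = 37

Youth dependency ratio: 23
Old-age dependency ratio: 14
Total dependency ratio: 37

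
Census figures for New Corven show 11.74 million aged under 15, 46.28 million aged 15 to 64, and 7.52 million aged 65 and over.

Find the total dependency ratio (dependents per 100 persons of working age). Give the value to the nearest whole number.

Total dependency ratio = (11.74 + 7.52) / 46.28 × 100 = 19.26 / 46.28 × 100 = 42

Total dependency ratio: 42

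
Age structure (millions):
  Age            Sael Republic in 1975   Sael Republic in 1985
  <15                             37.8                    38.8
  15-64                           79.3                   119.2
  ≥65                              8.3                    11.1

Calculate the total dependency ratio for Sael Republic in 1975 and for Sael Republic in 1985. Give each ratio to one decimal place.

Sael Republic in 1975: (37.8 + 8.3) / 79.3 × 100 = 46.1 / 79.3 × 100 = 58.1
Sael Republic in 1985: (38.8 + 11.1) / 119.2 × 100 = 49.9 / 119.2 × 100 = 41.9

Sael Republic in 1975: 58.1
Sael Republic in 1985: 41.9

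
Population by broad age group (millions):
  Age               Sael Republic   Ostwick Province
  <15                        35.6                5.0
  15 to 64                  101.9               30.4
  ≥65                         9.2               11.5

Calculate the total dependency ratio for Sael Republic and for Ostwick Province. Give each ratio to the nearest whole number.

Sael Republic: 44
Ostwick Province: 54

Sael Republic: (35.6 + 9.2) / 101.9 × 100 = 44.8 / 101.9 × 100 = 44
Ostwick Province: (5.0 + 11.5) / 30.4 × 100 = 16.5 / 30.4 × 100 = 54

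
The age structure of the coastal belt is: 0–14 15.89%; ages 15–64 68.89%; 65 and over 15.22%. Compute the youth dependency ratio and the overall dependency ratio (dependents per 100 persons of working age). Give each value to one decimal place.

Youth dependency ratio = 15.89 / 68.89 × 100 = 23.1
Total dependency ratio = (15.89 + 15.22) / 68.89 × 100 = 31.11 / 68.89 × 100 = 45.2

Youth dependency ratio: 23.1
Total dependency ratio: 45.2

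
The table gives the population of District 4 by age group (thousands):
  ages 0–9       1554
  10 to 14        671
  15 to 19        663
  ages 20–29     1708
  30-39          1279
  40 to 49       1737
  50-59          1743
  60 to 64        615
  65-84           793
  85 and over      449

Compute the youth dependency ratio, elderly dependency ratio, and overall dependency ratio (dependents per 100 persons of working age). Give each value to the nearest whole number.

0–14: 1554 + 671 = 2225
15–64: 663 + 1708 + 1279 + 1737 + 1743 + 615 = 7745
65+: 793 + 449 = 1242
Youth dependency ratio = 2225 / 7745 × 100 = 29
Old-age dependency ratio = 1242 / 7745 × 100 = 16
Total dependency ratio = (2225 + 1242) / 7745 × 100 = 3467 / 7745 × 100 = 45

Youth dependency ratio: 29
Old-age dependency ratio: 16
Total dependency ratio: 45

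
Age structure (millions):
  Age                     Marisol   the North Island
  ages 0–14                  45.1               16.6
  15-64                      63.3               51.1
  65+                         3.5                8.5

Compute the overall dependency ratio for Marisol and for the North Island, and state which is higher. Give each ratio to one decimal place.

Marisol: 76.8
the North Island: 49.1
Higher: Marisol

Marisol: (45.1 + 3.5) / 63.3 × 100 = 48.6 / 63.3 × 100 = 76.8
the North Island: (16.6 + 8.5) / 51.1 × 100 = 25.1 / 51.1 × 100 = 49.1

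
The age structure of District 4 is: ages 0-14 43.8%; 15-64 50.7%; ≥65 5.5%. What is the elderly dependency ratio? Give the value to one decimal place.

Old-age dependency ratio: 10.8

Old-age dependency ratio = 5.5 / 50.7 × 100 = 10.8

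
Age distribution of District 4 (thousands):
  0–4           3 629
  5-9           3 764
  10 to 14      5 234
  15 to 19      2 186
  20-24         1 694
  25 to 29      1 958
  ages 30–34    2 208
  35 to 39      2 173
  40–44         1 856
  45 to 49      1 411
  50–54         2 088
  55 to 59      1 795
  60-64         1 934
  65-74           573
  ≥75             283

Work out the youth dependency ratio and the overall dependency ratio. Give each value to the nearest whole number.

Youth dependency ratio: 65
Total dependency ratio: 70

0–14: 3 629 + 3 764 + 5 234 = 12 627
15–64: 2 186 + 1 694 + 1 958 + 2 208 + 2 173 + 1 856 + 1 411 + 2 088 + 1 795 + 1 934 = 19 303
65+: 573 + 283 = 856
Youth dependency ratio = 12 627 / 19 303 × 100 = 65
Total dependency ratio = (12 627 + 856) / 19 303 × 100 = 13 483 / 19 303 × 100 = 70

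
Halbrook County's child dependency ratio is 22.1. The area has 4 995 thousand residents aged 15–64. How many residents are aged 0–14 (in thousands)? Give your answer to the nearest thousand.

Aged 0–14: 1 104

Youth dependency ratio = youth / working-age × 100
22.1 = Y / 4 995 × 100
⇒ 1 104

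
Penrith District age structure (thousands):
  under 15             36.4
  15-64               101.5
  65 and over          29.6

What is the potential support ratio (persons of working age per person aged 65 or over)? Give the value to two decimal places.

Potential support ratio = 101.5 / 29.6 = 3.43

Potential support ratio: 3.43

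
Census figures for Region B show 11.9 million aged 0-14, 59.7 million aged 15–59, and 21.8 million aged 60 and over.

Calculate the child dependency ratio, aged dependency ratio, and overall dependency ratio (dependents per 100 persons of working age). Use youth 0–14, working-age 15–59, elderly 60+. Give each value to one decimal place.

Youth dependency ratio: 19.9
Old-age dependency ratio: 36.5
Total dependency ratio: 56.4

Youth dependency ratio = 11.9 / 59.7 × 100 = 19.9
Old-age dependency ratio = 21.8 / 59.7 × 100 = 36.5
Total dependency ratio = (11.9 + 21.8) / 59.7 × 100 = 33.7 / 59.7 × 100 = 56.4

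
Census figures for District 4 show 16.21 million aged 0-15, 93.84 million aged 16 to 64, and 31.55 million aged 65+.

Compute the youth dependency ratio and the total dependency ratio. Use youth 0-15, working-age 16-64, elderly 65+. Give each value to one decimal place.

Youth dependency ratio = 16.21 / 93.84 × 100 = 17.3
Total dependency ratio = (16.21 + 31.55) / 93.84 × 100 = 47.76 / 93.84 × 100 = 50.9

Youth dependency ratio: 17.3
Total dependency ratio: 50.9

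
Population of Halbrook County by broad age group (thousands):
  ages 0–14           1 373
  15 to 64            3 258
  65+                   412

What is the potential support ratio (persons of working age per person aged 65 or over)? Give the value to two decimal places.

Potential support ratio = 3 258 / 412 = 7.91

Potential support ratio: 7.91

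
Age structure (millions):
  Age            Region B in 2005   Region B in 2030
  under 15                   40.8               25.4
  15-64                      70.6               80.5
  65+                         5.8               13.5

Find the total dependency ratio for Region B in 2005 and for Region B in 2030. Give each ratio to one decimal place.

Region B in 2005: 66.0
Region B in 2030: 48.3

Region B in 2005: (40.8 + 5.8) / 70.6 × 100 = 46.6 / 70.6 × 100 = 66.0
Region B in 2030: (25.4 + 13.5) / 80.5 × 100 = 38.9 / 80.5 × 100 = 48.3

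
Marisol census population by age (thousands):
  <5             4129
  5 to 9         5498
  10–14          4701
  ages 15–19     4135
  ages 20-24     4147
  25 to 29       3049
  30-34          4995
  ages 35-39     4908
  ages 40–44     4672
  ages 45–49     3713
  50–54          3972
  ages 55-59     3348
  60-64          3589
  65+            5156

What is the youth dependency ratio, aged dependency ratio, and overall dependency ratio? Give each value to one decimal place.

Youth dependency ratio: 35.4
Old-age dependency ratio: 12.7
Total dependency ratio: 48.1

0–14: 4129 + 5498 + 4701 = 14328
15–64: 4135 + 4147 + 3049 + 4995 + 4908 + 4672 + 3713 + 3972 + 3348 + 3589 = 40528
65+: 5156
Youth dependency ratio = 14328 / 40528 × 100 = 35.4
Old-age dependency ratio = 5156 / 40528 × 100 = 12.7
Total dependency ratio = (14328 + 5156) / 40528 × 100 = 19484 / 40528 × 100 = 48.1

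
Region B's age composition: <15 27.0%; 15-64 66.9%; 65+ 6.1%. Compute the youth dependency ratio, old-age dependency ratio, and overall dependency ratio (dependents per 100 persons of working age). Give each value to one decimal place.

Youth dependency ratio: 40.4
Old-age dependency ratio: 9.1
Total dependency ratio: 49.5

Youth dependency ratio = 27.0 / 66.9 × 100 = 40.4
Old-age dependency ratio = 6.1 / 66.9 × 100 = 9.1
Total dependency ratio = (27.0 + 6.1) / 66.9 × 100 = 33.1 / 66.9 × 100 = 49.5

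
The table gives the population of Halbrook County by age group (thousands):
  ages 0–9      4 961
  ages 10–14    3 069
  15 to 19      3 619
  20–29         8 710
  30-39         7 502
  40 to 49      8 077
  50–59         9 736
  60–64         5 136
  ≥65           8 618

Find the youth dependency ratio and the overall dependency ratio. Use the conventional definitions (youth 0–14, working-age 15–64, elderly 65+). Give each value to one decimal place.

Youth dependency ratio: 18.8
Total dependency ratio: 38.9

0–14: 4 961 + 3 069 = 8 030
15–64: 3 619 + 8 710 + 7 502 + 8 077 + 9 736 + 5 136 = 42 780
65+: 8 618
Youth dependency ratio = 8 030 / 42 780 × 100 = 18.8
Total dependency ratio = (8 030 + 8 618) / 42 780 × 100 = 16 648 / 42 780 × 100 = 38.9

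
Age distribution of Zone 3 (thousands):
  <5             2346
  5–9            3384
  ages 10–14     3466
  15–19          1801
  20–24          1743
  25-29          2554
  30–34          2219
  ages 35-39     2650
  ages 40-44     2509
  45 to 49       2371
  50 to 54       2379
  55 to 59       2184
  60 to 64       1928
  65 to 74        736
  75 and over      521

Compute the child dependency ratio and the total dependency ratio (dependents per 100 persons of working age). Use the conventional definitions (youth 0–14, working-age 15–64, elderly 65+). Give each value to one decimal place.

0–14: 2346 + 3384 + 3466 = 9196
15–64: 1801 + 1743 + 2554 + 2219 + 2650 + 2509 + 2371 + 2379 + 2184 + 1928 = 22338
65+: 736 + 521 = 1257
Youth dependency ratio = 9196 / 22338 × 100 = 41.2
Total dependency ratio = (9196 + 1257) / 22338 × 100 = 10453 / 22338 × 100 = 46.8

Youth dependency ratio: 41.2
Total dependency ratio: 46.8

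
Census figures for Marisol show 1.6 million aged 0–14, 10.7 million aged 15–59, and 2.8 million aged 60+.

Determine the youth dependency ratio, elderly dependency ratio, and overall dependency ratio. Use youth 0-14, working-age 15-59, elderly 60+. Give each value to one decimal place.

Youth dependency ratio: 15.0
Old-age dependency ratio: 26.2
Total dependency ratio: 41.1

Youth dependency ratio = 1.6 / 10.7 × 100 = 15.0
Old-age dependency ratio = 2.8 / 10.7 × 100 = 26.2
Total dependency ratio = (1.6 + 2.8) / 10.7 × 100 = 4.4 / 10.7 × 100 = 41.1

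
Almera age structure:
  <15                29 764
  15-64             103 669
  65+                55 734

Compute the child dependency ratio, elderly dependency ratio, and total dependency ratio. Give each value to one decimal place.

Youth dependency ratio = 29 764 / 103 669 × 100 = 28.7
Old-age dependency ratio = 55 734 / 103 669 × 100 = 53.8
Total dependency ratio = (29 764 + 55 734) / 103 669 × 100 = 85 498 / 103 669 × 100 = 82.5

Youth dependency ratio: 28.7
Old-age dependency ratio: 53.8
Total dependency ratio: 82.5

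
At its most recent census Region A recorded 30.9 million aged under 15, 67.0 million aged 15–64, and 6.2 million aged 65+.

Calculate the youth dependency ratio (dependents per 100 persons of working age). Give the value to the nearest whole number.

Youth dependency ratio: 46

Youth dependency ratio = 30.9 / 67.0 × 100 = 46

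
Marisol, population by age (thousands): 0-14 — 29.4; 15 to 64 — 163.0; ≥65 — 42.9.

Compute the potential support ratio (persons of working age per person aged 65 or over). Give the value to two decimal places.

Potential support ratio: 3.80

Potential support ratio = 163.0 / 42.9 = 3.80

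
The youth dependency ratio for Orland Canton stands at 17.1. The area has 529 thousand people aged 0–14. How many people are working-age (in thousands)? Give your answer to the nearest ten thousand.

Working-age: 3 090

Youth dependency ratio = youth / working-age × 100
17.1 = 529 / W × 100
⇒ 3 090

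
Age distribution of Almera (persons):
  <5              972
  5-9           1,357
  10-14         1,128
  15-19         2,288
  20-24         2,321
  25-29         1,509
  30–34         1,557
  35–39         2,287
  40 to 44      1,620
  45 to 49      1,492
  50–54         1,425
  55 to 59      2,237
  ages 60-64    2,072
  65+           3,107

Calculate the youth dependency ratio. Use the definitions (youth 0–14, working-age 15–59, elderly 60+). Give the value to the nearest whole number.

0–14: 972 + 1,357 + 1,128 = 3,457
15–59: 2,288 + 2,321 + 1,509 + 1,557 + 2,287 + 1,620 + 1,492 + 1,425 + 2,237 = 16,736
60+: 2,072 + 3,107 = 5,179
Youth dependency ratio = 3,457 / 16,736 × 100 = 21

Youth dependency ratio: 21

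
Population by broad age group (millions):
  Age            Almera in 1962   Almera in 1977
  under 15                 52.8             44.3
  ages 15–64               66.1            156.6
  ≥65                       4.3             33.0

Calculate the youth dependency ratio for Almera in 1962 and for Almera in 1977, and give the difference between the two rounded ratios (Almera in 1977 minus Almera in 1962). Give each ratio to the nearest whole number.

Almera in 1962: 52.8 / 66.1 × 100 = 80
Almera in 1977: 44.3 / 156.6 × 100 = 28

Almera in 1962: 80
Almera in 1977: 28
Difference: -52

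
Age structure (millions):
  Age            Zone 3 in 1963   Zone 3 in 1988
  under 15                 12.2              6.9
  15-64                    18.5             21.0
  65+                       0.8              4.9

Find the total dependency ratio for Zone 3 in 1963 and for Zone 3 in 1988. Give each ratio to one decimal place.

Zone 3 in 1963: 70.3
Zone 3 in 1988: 56.2

Zone 3 in 1963: (12.2 + 0.8) / 18.5 × 100 = 13.0 / 18.5 × 100 = 70.3
Zone 3 in 1988: (6.9 + 4.9) / 21.0 × 100 = 11.8 / 21.0 × 100 = 56.2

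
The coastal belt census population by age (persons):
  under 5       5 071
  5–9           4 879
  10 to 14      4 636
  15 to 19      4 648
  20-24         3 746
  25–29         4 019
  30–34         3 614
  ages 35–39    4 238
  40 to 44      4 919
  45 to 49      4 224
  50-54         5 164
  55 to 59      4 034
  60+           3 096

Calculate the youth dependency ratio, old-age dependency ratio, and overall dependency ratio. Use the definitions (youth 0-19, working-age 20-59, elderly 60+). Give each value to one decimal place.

0–19: 5 071 + 4 879 + 4 636 + 4 648 = 19 234
20–59: 3 746 + 4 019 + 3 614 + 4 238 + 4 919 + 4 224 + 5 164 + 4 034 = 33 958
60+: 3 096
Youth dependency ratio = 19 234 / 33 958 × 100 = 56.6
Old-age dependency ratio = 3 096 / 33 958 × 100 = 9.1
Total dependency ratio = (19 234 + 3 096) / 33 958 × 100 = 22 330 / 33 958 × 100 = 65.8

Youth dependency ratio: 56.6
Old-age dependency ratio: 9.1
Total dependency ratio: 65.8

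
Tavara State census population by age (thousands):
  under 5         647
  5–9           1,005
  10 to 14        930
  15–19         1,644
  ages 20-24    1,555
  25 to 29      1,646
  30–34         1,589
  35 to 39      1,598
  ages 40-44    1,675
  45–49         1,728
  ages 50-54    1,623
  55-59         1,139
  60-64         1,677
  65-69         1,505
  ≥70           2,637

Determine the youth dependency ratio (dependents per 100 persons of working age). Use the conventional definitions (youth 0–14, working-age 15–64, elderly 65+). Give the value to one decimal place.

Youth dependency ratio: 16.3

0–14: 647 + 1,005 + 930 = 2,582
15–64: 1,644 + 1,555 + 1,646 + 1,589 + 1,598 + 1,675 + 1,728 + 1,623 + 1,139 + 1,677 = 15,874
65+: 1,505 + 2,637 = 4,142
Youth dependency ratio = 2,582 / 15,874 × 100 = 16.3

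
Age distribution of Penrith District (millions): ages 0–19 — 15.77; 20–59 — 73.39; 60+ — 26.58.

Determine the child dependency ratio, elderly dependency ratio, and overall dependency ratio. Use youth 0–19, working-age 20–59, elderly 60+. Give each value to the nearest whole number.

Youth dependency ratio: 21
Old-age dependency ratio: 36
Total dependency ratio: 58

Youth dependency ratio = 15.77 / 73.39 × 100 = 21
Old-age dependency ratio = 26.58 / 73.39 × 100 = 36
Total dependency ratio = (15.77 + 26.58) / 73.39 × 100 = 42.35 / 73.39 × 100 = 58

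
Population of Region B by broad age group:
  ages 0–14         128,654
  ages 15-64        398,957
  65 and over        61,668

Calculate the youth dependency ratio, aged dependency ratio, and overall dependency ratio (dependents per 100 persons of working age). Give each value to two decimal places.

Youth dependency ratio: 32.25
Old-age dependency ratio: 15.46
Total dependency ratio: 47.70

Youth dependency ratio = 128,654 / 398,957 × 100 = 32.25
Old-age dependency ratio = 61,668 / 398,957 × 100 = 15.46
Total dependency ratio = (128,654 + 61,668) / 398,957 × 100 = 190,322 / 398,957 × 100 = 47.70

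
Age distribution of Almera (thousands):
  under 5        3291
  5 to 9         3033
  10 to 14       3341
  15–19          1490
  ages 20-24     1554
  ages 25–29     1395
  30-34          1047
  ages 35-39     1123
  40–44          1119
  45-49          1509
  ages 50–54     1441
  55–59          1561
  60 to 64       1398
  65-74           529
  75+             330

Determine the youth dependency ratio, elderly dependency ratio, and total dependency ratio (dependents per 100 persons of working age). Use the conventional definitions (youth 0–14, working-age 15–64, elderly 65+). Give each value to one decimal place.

0–14: 3291 + 3033 + 3341 = 9665
15–64: 1490 + 1554 + 1395 + 1047 + 1123 + 1119 + 1509 + 1441 + 1561 + 1398 = 13637
65+: 529 + 330 = 859
Youth dependency ratio = 9665 / 13637 × 100 = 70.9
Old-age dependency ratio = 859 / 13637 × 100 = 6.3
Total dependency ratio = (9665 + 859) / 13637 × 100 = 10524 / 13637 × 100 = 77.2

Youth dependency ratio: 70.9
Old-age dependency ratio: 6.3
Total dependency ratio: 77.2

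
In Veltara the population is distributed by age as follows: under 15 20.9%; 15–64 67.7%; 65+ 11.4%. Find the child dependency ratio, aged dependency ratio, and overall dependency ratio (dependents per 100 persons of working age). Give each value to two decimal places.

Youth dependency ratio: 30.87
Old-age dependency ratio: 16.84
Total dependency ratio: 47.71

Youth dependency ratio = 20.9 / 67.7 × 100 = 30.87
Old-age dependency ratio = 11.4 / 67.7 × 100 = 16.84
Total dependency ratio = (20.9 + 11.4) / 67.7 × 100 = 32.3 / 67.7 × 100 = 47.71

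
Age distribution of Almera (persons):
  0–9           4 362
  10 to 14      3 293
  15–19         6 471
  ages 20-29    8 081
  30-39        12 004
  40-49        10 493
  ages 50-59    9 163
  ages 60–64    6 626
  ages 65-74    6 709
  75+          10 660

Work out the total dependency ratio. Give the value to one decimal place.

Total dependency ratio: 47.4

0–14: 4 362 + 3 293 = 7 655
15–64: 6 471 + 8 081 + 12 004 + 10 493 + 9 163 + 6 626 = 52 838
65+: 6 709 + 10 660 = 17 369
Total dependency ratio = (7 655 + 17 369) / 52 838 × 100 = 25 024 / 52 838 × 100 = 47.4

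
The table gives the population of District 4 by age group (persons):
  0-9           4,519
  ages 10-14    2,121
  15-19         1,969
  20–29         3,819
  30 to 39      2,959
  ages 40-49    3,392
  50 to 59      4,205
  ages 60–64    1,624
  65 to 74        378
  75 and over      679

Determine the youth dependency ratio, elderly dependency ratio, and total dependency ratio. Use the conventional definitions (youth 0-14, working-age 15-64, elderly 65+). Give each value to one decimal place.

Youth dependency ratio: 37.0
Old-age dependency ratio: 5.9
Total dependency ratio: 42.8

0–14: 4,519 + 2,121 = 6,640
15–64: 1,969 + 3,819 + 2,959 + 3,392 + 4,205 + 1,624 = 17,968
65+: 378 + 679 = 1,057
Youth dependency ratio = 6,640 / 17,968 × 100 = 37.0
Old-age dependency ratio = 1,057 / 17,968 × 100 = 5.9
Total dependency ratio = (6,640 + 1,057) / 17,968 × 100 = 7,697 / 17,968 × 100 = 42.8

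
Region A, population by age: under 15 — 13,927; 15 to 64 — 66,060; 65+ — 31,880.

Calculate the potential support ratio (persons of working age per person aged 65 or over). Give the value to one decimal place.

Potential support ratio: 2.1

Potential support ratio = 66,060 / 31,880 = 2.1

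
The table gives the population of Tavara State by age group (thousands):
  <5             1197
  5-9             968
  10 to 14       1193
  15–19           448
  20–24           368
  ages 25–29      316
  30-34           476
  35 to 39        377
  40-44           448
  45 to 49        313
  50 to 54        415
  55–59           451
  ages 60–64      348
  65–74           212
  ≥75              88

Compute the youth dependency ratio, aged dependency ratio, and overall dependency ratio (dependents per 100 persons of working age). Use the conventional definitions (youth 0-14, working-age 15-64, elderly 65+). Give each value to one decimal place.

0–14: 1197 + 968 + 1193 = 3358
15–64: 448 + 368 + 316 + 476 + 377 + 448 + 313 + 415 + 451 + 348 = 3960
65+: 212 + 88 = 300
Youth dependency ratio = 3358 / 3960 × 100 = 84.8
Old-age dependency ratio = 300 / 3960 × 100 = 7.6
Total dependency ratio = (3358 + 300) / 3960 × 100 = 3658 / 3960 × 100 = 92.4

Youth dependency ratio: 84.8
Old-age dependency ratio: 7.6
Total dependency ratio: 92.4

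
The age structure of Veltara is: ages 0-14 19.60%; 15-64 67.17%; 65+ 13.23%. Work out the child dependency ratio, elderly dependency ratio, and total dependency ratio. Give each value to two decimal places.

Youth dependency ratio = 19.60 / 67.17 × 100 = 29.18
Old-age dependency ratio = 13.23 / 67.17 × 100 = 19.70
Total dependency ratio = (19.60 + 13.23) / 67.17 × 100 = 32.83 / 67.17 × 100 = 48.88

Youth dependency ratio: 29.18
Old-age dependency ratio: 19.70
Total dependency ratio: 48.88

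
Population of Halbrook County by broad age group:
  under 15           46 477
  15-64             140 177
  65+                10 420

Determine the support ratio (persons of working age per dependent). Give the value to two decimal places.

Support ratio = 140 177 / (46 477 + 10 420) = 140 177 / 56 897 = 2.46

Support ratio: 2.46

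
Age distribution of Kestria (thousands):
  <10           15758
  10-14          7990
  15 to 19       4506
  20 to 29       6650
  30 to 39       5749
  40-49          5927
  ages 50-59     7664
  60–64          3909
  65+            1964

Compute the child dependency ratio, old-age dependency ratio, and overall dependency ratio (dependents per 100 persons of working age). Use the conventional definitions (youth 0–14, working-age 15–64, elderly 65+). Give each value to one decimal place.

0–14: 15758 + 7990 = 23748
15–64: 4506 + 6650 + 5749 + 5927 + 7664 + 3909 = 34405
65+: 1964
Youth dependency ratio = 23748 / 34405 × 100 = 69.0
Old-age dependency ratio = 1964 / 34405 × 100 = 5.7
Total dependency ratio = (23748 + 1964) / 34405 × 100 = 25712 / 34405 × 100 = 74.7

Youth dependency ratio: 69.0
Old-age dependency ratio: 5.7
Total dependency ratio: 74.7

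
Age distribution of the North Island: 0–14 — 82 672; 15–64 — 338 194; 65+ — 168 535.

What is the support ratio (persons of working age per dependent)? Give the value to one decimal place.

Support ratio: 1.3

Support ratio = 338 194 / (82 672 + 168 535) = 338 194 / 251 207 = 1.3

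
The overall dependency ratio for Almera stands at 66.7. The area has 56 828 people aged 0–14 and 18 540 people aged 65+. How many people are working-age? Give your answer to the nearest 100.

Total dependency ratio = (youth + elderly) / working-age × 100
66.7 = (56 828 + 18 540) / W × 100
⇒ 113 000

Working-age: 113 000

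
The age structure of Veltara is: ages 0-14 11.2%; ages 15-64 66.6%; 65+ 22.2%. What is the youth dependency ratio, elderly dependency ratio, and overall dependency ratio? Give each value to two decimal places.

Youth dependency ratio: 16.82
Old-age dependency ratio: 33.33
Total dependency ratio: 50.15

Youth dependency ratio = 11.2 / 66.6 × 100 = 16.82
Old-age dependency ratio = 22.2 / 66.6 × 100 = 33.33
Total dependency ratio = (11.2 + 22.2) / 66.6 × 100 = 33.4 / 66.6 × 100 = 50.15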